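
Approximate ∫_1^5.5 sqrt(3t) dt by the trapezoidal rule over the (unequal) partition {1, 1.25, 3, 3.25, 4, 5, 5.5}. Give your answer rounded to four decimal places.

13.6656

Subinterval widths: 0.25, 1.75, 0.25, 0.75, 1, 0.5.
f(1) ≈ 1.7321, f(1.25) ≈ 1.9365, f(3) ≈ 3.0000, f(3.25) ≈ 3.1225, f(4) ≈ 3.4641, f(5) ≈ 3.8730, f(5.5) ≈ 4.0620.
On each subinterval the trapezoid contributes (Δt_i/2)·[f(t_{i-1}) + f(t_i)].
Sum ≈ 13.6656.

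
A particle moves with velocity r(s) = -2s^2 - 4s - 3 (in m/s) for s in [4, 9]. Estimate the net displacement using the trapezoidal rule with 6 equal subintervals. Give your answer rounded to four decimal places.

-589.4907

Δs = (9 − 4)/6 = 5/6.
r(4) = -51, r(29/6) = -1243/18, r(17/3) = -809/9, r(6.5) = -113.5, r(22/3) = -1259/9, r(49/6) = -3043/18, r(9) = -201.
T_6 = (Δs/2)·[r(s_0) + 2r(s_1) + ... + 2r(s_{5}) + r(s_6)].
Sum ≈ -589.4907.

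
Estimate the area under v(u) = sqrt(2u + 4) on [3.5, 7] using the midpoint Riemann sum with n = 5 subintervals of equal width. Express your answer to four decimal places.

13.2962

Δu = (7 − 3.5)/5 = 0.7.
Midpoints: 3.85, 4.55, 5.25, 5.95, 6.65.
v(3.85) ≈ 3.4205, v(4.55) ≈ 3.6194, v(5.25) ≈ 3.8079, v(5.95) ≈ 3.9875, v(6.65) ≈ 4.1593.
Sum = Δu · [v(3.85) + v(4.55) + v(5.25) + v(5.95) + v(6.65)].
Sum ≈ 13.2962.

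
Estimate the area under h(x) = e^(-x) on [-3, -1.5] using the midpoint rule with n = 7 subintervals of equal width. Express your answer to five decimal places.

Δx = (-1.5 − (-3))/7 = 3/14.
Midpoints: -81/28, -75/28, -69/28, -2.25, -57/28, -51/28, -45/28.
h(-81/28) ≈ 18.04479, h(-75/28) ≈ 14.56427, h(-69/28) ≈ 11.75508, h(-2.25) ≈ 9.48774, h(-57/28) ≈ 7.65772, h(-51/28) ≈ 6.18068, h(-45/28) ≈ 4.98854.
Sum = Δx · [h(-81/28) + h(-75/28) + h(-69/28) + ...].
Sum ≈ 15.57403.

15.57403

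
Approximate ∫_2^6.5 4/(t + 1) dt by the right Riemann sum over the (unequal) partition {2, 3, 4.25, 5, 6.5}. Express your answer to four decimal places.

3.2524

Subinterval widths: 1, 1.25, 0.75, 1.5.
Right endpoints: 3, 4.25, 5, 6.5.
f(3) = 1, f(4.25) = 16/21, f(5) = 2/3, f(6.5) = 8/15.
Sum = Σ Δt_i · f(t_i).
Sum ≈ 3.2524.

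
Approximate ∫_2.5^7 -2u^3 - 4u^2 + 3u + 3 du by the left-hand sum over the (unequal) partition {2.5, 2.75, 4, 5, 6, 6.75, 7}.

Subinterval widths: 0.25, 1.25, 1, 1, 0.75, 0.25.
Left endpoints: 2.5, 2.75, 4, 5, 6, 6.75.
f(2.5) = -45.75, f(2.75) = -60.59375, f(4) = -177, f(5) = -332, f(6) = -555, f(6.75) = -774.09375.
Sum = Σ Δu_i · f(u_i).
Sum = -1205.953125.

-1205.953125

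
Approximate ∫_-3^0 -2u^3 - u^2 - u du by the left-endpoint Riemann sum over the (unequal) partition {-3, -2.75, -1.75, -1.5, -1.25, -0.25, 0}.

56.28125

Subinterval widths: 0.25, 1, 0.25, 0.25, 1, 0.25.
Left endpoints: -3, -2.75, -1.75, -1.5, -1.25, -0.25.
f(-3) = 48, f(-2.75) = 36.78125, f(-1.75) = 9.40625, f(-1.5) = 6, f(-1.25) = 3.59375, f(-0.25) = 0.21875.
Sum = Σ Δu_i · f(u_i).
Sum = 56.28125.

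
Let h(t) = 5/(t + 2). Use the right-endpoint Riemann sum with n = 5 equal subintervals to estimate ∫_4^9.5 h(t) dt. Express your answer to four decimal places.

3.0439

Δt = (9.5 − 4)/5 = 1.1.
Right endpoints: 5.1, 6.2, 7.3, 8.4, 9.5.
h(5.1) = 50/71, h(6.2) = 25/41, h(7.3) = 50/93, h(8.4) = 25/52, h(9.5) = 10/23.
Sum = Δt · [h(5.1) + h(6.2) + h(7.3) + h(8.4) + h(9.5)].
Sum ≈ 3.0439.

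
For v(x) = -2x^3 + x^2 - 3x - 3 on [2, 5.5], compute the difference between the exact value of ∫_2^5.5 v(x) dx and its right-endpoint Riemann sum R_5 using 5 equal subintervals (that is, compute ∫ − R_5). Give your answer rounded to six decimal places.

Exact integral: ∫_2^5.5 v(x) dx ≈ -446.61458333.
R_5 = -558.11.
Error ≈ -446.61458333 − (-558.11) ≈ 111.495417.

111.495417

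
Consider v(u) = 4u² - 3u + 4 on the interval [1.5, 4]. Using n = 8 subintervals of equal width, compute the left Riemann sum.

62.94921875

Δu = (4 − 1.5)/8 = 0.3125.
Left endpoints: 1.5, 1.8125, 2.125, 2.4375, 2.75, 3.0625, 3.375, 3.6875.
v(1.5) = 8.5, v(1.8125) = 11.703125, v(2.125) = 15.6875, v(2.4375) = 20.453125, v(2.75) = 26, v(3.0625) = 32.328125, v(3.375) = 39.4375, v(3.6875) = 47.328125.
Sum = Δu · [v(1.5) + v(1.8125) + v(2.125) + ...].
Sum = 62.94921875.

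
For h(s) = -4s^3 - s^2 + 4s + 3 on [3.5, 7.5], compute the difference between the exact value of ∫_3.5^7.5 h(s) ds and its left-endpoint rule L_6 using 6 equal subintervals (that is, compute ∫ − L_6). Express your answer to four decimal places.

Exact integral: ∫_3.5^7.5 h(s) ds ≈ -3040.333333.
L_6 ≈ -2545.518519.
Error ≈ -3040.333333 − (-2545.518519) ≈ -494.8148.

-494.8148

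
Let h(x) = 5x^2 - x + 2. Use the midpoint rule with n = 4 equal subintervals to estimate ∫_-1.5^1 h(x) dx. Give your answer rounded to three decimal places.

12.510

Δx = (1 − (-1.5))/4 = 0.625.
Midpoints: -1.1875, -0.5625, 0.0625, 0.6875.
h(-1.1875) = 10.23828125, h(-0.5625) = 4.14453125, h(0.0625) = 1.95703125, h(0.6875) = 3.67578125.
Sum = Δx · [h(-1.1875) + h(-0.5625) + h(0.0625) + h(0.6875)].
Sum ≈ 12.510.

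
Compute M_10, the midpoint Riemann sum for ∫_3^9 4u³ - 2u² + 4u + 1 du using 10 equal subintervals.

6149.4

Δu = (9 − 3)/10 = 0.6.
Midpoints: 3.3, 3.9, 4.5, 5.1, 5.7, 6.3, 6.9, 7.5, 8.1, 8.7.
f(3.3) = 136.168, f(3.9) = 223.456, f(4.5) = 343, f(5.1) = 499.984, f(5.7) = 699.592, f(6.3) = 947.008, f(6.9) = 1247.416, f(7.5) = 1606, f(8.1) = 2027.944, f(8.7) = 2518.432.
Sum = Δu · [f(3.3) + f(3.9) + f(4.5) + ...].
Sum = 6149.4.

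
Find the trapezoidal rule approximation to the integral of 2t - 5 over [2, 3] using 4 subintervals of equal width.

Δt = (3 − 2)/4 = 0.25.
f(2) = -1, f(2.25) = -0.5, f(2.5) = 0, f(2.75) = 0.5, f(3) = 1.
T_4 = (Δt/2)·[f(t_0) + 2f(t_1) + 2f(t_2) + 2f(t_3) + f(t_4)].
Sum = 0.

0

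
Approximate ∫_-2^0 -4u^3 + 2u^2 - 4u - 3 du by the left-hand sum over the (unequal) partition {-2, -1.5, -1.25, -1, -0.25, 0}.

Subinterval widths: 0.5, 0.25, 0.25, 0.75, 0.25.
Left endpoints: -2, -1.5, -1.25, -1, -0.25.
f(-2) = 45, f(-1.5) = 21, f(-1.25) = 12.9375, f(-1) = 7, f(-0.25) = -1.8125.
Sum = Σ Δu_i · f(u_i).
Sum = 35.78125.

35.78125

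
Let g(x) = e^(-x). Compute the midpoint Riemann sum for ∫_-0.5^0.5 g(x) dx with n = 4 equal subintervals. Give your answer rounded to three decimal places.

Δx = (0.5 − (-0.5))/4 = 0.25.
Midpoints: -0.375, -0.125, 0.125, 0.375.
g(-0.375) ≈ 1.455, g(-0.125) ≈ 1.133, g(0.125) ≈ 0.882, g(0.375) ≈ 0.687.
Sum = Δx · [g(-0.375) + g(-0.125) + g(0.125) + g(0.375)].
Sum ≈ 1.039.

1.039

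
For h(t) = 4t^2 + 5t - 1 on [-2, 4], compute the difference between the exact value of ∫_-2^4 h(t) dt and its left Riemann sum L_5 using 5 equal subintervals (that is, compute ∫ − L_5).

Exact integral: ∫_-2^4 h(t) dt = 120.
L_5 = 78.96.
Error = 120 − 78.96 = 41.04.

41.04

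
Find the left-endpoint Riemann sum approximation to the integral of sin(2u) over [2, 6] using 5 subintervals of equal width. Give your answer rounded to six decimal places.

Δu = (6 − 2)/5 = 0.8.
Left endpoints: 2, 2.8, 3.6, 4.4, 5.2.
f(2) ≈ -0.756802, f(2.8) ≈ -0.631267, f(3.6) ≈ 0.793668, f(4.4) ≈ 0.584917, f(5.2) ≈ -0.827826.
Sum = Δu · [f(2) + f(2.8) + f(3.6) + f(4.4) + f(5.2)].
Sum ≈ -0.669848.

-0.669848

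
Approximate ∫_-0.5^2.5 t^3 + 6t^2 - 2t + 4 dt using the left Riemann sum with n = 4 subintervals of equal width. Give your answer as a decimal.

Δt = (2.5 − (-0.5))/4 = 0.75.
Left endpoints: -0.5, 0.25, 1, 1.75.
f(-0.5) = 6.375, f(0.25) = 3.890625, f(1) = 9, f(1.75) = 24.234375.
Sum = Δt · [f(-0.5) + f(0.25) + f(1) + f(1.75)].
Sum = 32.625.

32.625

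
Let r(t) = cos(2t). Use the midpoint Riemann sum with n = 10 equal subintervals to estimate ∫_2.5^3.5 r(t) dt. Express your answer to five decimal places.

Δt = (3.5 − 2.5)/10 = 0.1.
Midpoints: 2.55, 2.65, 2.75, 2.85, 2.95, 3.05, 3.15, 3.25, 3.35, 3.45.
r(2.55) ≈ 0.37798, r(2.65) ≈ 0.55437, r(2.75) ≈ 0.70867, r(2.85) ≈ 0.83471, r(2.95) ≈ 0.92748, r(3.05) ≈ 0.98327, r(3.15) ≈ 0.99986, r(3.25) ≈ 0.97659, r(3.35) ≈ 0.91438, r(3.45) ≈ 0.81573.
Sum = Δt · [r(2.55) + r(2.65) + r(2.75) + ...].
Sum ≈ 0.80930.

0.80930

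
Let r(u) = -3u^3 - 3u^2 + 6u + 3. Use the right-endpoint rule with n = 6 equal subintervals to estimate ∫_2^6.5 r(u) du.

Δu = (6.5 − 2)/6 = 0.75.
Right endpoints: 2.75, 3.5, 4.25, 5, 5.75, 6.5.
r(2.75) = -65.578125, r(3.5) = -141.375, r(4.25) = -255.984375, r(5) = -417, r(5.75) = -632.015625, r(6.5) = -908.625.
Sum = Δu · [r(2.75) + r(3.5) + r(4.25) + ...].
Sum = -1815.43359375.

-1815.43359375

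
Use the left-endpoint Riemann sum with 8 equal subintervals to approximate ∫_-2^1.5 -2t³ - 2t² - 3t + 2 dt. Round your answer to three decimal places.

13.962

Δt = (1.5 − (-2))/8 = 0.4375.
Left endpoints: -2, -1.5625, -1.125, -0.6875, -0.25, 0.1875, 0.625, 1.0625.
f(-2) = 16, f(-1.5625) = 19321/2048, f(-1.125) = 5.69140625, f(-0.6875) = 7715/2048, f(-0.25) = 2.65625, f(0.1875) = 2773/2048, f(0.625) = -1.14453125, f(1.0625) = -11969/2048.
Sum = Δt · [f(-2) + f(-1.5625) + f(-1.125) + ...].
Sum ≈ 13.962.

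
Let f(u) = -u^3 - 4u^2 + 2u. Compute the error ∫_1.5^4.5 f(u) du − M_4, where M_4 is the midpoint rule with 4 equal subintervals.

Exact integral: ∫_1.5^4.5 f(u) du = -200.25.
M_4 = -198.421875.
Error = -200.25 − (-198.421875) = -1.828125.

-1.828125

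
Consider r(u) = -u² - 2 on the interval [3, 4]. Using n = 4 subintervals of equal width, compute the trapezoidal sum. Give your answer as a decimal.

-14.34375

Δu = (4 − 3)/4 = 0.25.
r(3) = -11, r(3.25) = -12.5625, r(3.5) = -14.25, r(3.75) = -16.0625, r(4) = -18.
T_4 = (Δu/2)·[r(u_0) + 2r(u_1) + 2r(u_2) + 2r(u_3) + r(u_4)].
Sum = -14.34375.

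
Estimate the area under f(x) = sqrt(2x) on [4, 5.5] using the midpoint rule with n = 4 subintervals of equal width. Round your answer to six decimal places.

Δx = (5.5 − 4)/4 = 0.375.
Midpoints: 4.1875, 4.5625, 4.9375, 5.3125.
f(4.1875) ≈ 2.893959, f(4.5625) ≈ 3.020761, f(4.9375) ≈ 3.142451, f(5.3125) ≈ 3.259601.
Sum = Δx · [f(4.1875) + f(4.5625) + f(4.9375) + f(5.3125)].
Sum ≈ 4.618790.

4.618790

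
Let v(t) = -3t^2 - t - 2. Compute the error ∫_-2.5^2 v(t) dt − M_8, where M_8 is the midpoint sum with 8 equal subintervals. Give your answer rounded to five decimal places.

-0.35596

Exact integral: ∫_-2.5^2 v(t) dt = -31.5.
M_8 ≈ -31.1440430.
Error ≈ -31.5 − (-31.1440430) ≈ -0.35596.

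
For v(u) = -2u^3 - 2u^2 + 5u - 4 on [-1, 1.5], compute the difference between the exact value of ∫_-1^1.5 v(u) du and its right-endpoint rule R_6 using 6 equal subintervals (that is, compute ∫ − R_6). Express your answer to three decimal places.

-0.007

Exact integral: ∫_-1^1.5 v(u) du ≈ -11.82292.
R_6 ≈ -11.81568.
Error ≈ -11.82292 − (-11.81568) ≈ -0.007.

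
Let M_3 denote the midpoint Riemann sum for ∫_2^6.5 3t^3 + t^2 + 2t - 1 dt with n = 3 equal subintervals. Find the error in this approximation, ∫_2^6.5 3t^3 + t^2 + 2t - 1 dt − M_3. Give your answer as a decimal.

Exact integral: ∫_2^6.5 f(t) dt = 1449.421875.
M_3 = 1416.3046875.
Error = 1449.421875 − 1416.3046875 = 33.1171875.

33.1171875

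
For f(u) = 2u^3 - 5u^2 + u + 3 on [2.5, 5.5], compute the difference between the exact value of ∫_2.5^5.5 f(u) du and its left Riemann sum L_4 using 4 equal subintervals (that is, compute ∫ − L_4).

Exact integral: ∫_2.5^5.5 f(u) du = 207.75.
L_4 = 143.90625.
Error = 207.75 − 143.90625 = 63.84375.

63.84375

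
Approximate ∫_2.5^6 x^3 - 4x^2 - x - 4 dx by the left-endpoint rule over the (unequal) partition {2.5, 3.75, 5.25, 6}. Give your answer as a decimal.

Subinterval widths: 1.25, 1.5, 0.75.
Left endpoints: 2.5, 3.75, 5.25.
f(2.5) = -15.875, f(3.75) = -11.265625, f(5.25) = 25.203125.
Sum = Σ Δx_i · f(x_i).
Sum = -17.83984375.

-17.83984375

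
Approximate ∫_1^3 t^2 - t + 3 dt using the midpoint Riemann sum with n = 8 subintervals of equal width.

Δt = (3 − 1)/8 = 0.25.
Midpoints: 1.125, 1.375, 1.625, 1.875, 2.125, 2.375, 2.625, 2.875.
f(1.125) = 3.140625, f(1.375) = 3.515625, f(1.625) = 4.015625, f(1.875) = 4.640625, f(2.125) = 5.390625, f(2.375) = 6.265625, f(2.625) = 7.265625, f(2.875) = 8.390625.
Sum = Δt · [f(1.125) + f(1.375) + f(1.625) + ...].
Sum = 10.65625.

10.65625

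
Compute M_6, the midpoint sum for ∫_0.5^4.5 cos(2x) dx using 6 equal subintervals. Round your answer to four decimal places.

Δx = (4.5 − 0.5)/6 = 2/3.
Midpoints: 5/6, 1.5, 13/6, 17/6, 3.5, 25/6.
f(5/6) ≈ -0.0957, f(1.5) ≈ -0.9900, f(13/6) ≈ -0.3700, f(17/6) ≈ 0.8159, f(3.5) ≈ 0.7539, f(25/6) ≈ -0.4612.
Sum = Δx · [f(5/6) + f(1.5) + f(13/6) + ...].
Sum ≈ -0.2314.

-0.2314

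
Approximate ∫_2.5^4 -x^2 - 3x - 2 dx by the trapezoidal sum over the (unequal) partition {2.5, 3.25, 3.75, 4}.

Subinterval widths: 0.75, 0.5, 0.25.
f(2.5) = -15.75, f(3.25) = -22.3125, f(3.75) = -27.3125, f(4) = -30.
On each subinterval the trapezoid contributes (Δx_i/2)·[f(x_{i-1}) + f(x_i)].
Sum = -33.84375.

-33.84375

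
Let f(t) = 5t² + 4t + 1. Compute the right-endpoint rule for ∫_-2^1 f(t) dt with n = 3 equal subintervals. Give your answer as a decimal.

Δt = (1 − (-2))/3 = 1.
Right endpoints: -1, 0, 1.
f(-1) = 2, f(0) = 1, f(1) = 10.
Sum = Δt · [f(-1) + f(0) + f(1)].
Sum = 13.

13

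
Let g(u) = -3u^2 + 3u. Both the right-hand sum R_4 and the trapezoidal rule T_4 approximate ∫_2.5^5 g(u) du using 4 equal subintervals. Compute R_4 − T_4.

-15.234375

R_4 = -96.97265625.
T_4 = -81.73828125.
R_4 − T_4 = -15.234375.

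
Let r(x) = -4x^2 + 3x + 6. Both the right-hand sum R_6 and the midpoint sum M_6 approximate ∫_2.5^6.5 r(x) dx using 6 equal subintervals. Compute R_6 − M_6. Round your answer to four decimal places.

-45.7778

R_6 ≈ -312.518519.
M_6 ≈ -266.740741.
R_6 − M_6 ≈ -45.7778.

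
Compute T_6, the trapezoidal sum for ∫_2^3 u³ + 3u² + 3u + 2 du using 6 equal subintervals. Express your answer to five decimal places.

44.79861

Δu = (3 − 2)/6 = 1/6.
f(2) = 28, f(13/6) = 7075/216, f(7/3) = 1027/27, f(2.5) = 43.875, f(8/3) = 1358/27, f(17/6) = 12383/216, f(3) = 65.
T_6 = (Δu/2)·[f(u_0) + 2f(u_1) + ... + 2f(u_{5}) + f(u_6)].
Sum ≈ 44.79861.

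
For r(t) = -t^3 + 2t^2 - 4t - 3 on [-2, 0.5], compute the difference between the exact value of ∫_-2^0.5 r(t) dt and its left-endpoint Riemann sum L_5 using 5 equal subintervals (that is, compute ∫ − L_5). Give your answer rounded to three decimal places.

Exact integral: ∫_-2^0.5 r(t) dt ≈ 9.40104.
L_5 = 16.25.
Error ≈ 9.40104 − 16.25 ≈ -6.849.

-6.849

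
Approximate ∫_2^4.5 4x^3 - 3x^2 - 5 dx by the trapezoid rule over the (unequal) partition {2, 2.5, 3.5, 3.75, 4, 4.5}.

Subinterval widths: 0.5, 1, 0.25, 0.25, 0.5.
f(2) = 15, f(2.5) = 38.75, f(3.5) = 129.75, f(3.75) = 163.75, f(4) = 203, f(4.5) = 298.75.
On each subinterval the trapezoid contributes (Δx_i/2)·[f(x_{i-1}) + f(x_i)].
Sum = 305.65625.

305.65625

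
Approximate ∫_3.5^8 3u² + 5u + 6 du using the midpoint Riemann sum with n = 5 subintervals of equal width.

Δu = (8 − 3.5)/5 = 0.9.
Midpoints: 3.95, 4.85, 5.75, 6.65, 7.55.
f(3.95) = 72.5575, f(4.85) = 100.8175, f(5.75) = 133.9375, f(6.65) = 171.9175, f(7.55) = 214.7575.
Sum = Δu · [f(3.95) + f(4.85) + f(5.75) + f(6.65) + f(7.55)].
Sum = 624.58875.

624.58875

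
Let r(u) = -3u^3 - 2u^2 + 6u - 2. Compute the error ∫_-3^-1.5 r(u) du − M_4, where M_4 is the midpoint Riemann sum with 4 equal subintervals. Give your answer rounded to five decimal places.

0.32080

Exact integral: ∫_-3^-1.5 r(u) du = 17.953125.
M_4 ≈ 17.6323242.
Error ≈ 17.953125 − 17.6323242 ≈ 0.32080.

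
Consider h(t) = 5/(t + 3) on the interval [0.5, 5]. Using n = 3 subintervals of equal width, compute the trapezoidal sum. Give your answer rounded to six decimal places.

4.194025

Δt = (5 − 0.5)/3 = 1.5.
h(0.5) = 10/7, h(2) = 1, h(3.5) = 10/13, h(5) = 0.625.
T_3 = (Δt/2)·[h(t_0) + 2h(t_1) + 2h(t_2) + h(t_3)].
Sum ≈ 4.194025.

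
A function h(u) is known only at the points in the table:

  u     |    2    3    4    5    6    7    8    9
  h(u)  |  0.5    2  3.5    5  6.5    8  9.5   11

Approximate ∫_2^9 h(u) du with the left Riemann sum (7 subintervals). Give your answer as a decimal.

35

Δu = 1.
Sum = 1·[0.5 + 2 + 3.5 + 5 + 6.5 + 8 + 9.5] = 35.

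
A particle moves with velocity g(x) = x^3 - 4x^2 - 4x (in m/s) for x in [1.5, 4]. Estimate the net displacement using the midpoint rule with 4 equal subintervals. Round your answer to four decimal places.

Δx = (4 − 1.5)/4 = 0.625.
Midpoints: 1.8125, 2.4375, 3.0625, 3.6875.
g(1.8125) = -59131/4096, g(2.4375) = -77961/4096, g(3.0625) = -86191/4096, g(3.6875) = -77821/4096.
Sum = Δx · [g(1.8125) + g(2.4375) + g(3.0625) + g(3.6875)].
Sum ≈ -45.9448.

-45.9448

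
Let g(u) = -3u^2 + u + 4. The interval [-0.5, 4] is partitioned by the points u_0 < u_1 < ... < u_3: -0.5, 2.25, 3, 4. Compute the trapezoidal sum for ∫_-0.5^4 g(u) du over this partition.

-49.359375

Subinterval widths: 2.75, 0.75, 1.
g(-0.5) = 2.75, g(2.25) = -8.9375, g(3) = -20, g(4) = -40.
On each subinterval the trapezoid contributes (Δu_i/2)·[g(u_{i-1}) + g(u_i)].
Sum = -49.359375.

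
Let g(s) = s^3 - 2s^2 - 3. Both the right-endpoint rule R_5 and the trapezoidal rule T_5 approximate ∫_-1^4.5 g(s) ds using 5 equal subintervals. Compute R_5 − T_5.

R_5 = 57.4475.
T_5 = 27.95375.
R_5 − T_5 = 29.49375.

29.49375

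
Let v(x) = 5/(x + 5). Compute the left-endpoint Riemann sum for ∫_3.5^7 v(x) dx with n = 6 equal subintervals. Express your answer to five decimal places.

1.77522

Δx = (7 − 3.5)/6 = 7/12.
Left endpoints: 3.5, 49/12, 14/3, 5.25, 35/6, 77/12.
v(3.5) = 10/17, v(49/12) = 60/109, v(14/3) = 15/29, v(5.25) = 20/41, v(35/6) = 6/13, v(77/12) = 60/137.
Sum = Δx · [v(3.5) + v(49/12) + v(14/3) + ...].
Sum ≈ 1.77522.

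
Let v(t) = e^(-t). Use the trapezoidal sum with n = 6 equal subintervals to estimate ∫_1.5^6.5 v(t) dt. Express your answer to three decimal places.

Δt = (6.5 − 1.5)/6 = 5/6.
v(1.5) ≈ 0.223, v(7/3) ≈ 0.097, v(19/6) ≈ 0.042, v(4) ≈ 0.018, v(29/6) ≈ 0.008, v(17/3) ≈ 0.003, v(6.5) ≈ 0.002.
T_6 = (Δt/2)·[v(t_0) + 2v(t_1) + ... + 2v(t_{5}) + v(t_6)].
Sum ≈ 0.234.

0.234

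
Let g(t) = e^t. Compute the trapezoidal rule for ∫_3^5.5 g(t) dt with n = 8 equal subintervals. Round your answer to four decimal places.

226.4313

Δt = (5.5 − 3)/8 = 0.3125.
g(3) ≈ 20.0855, g(3.3125) ≈ 27.4537, g(3.625) ≈ 37.5247, g(3.9375) ≈ 51.2902, g(4.25) ≈ 70.1054, g(4.5625) ≈ 95.8227, g(4.875) ≈ 130.9742, g(5.1875) ≈ 179.0204, g(5.5) ≈ 244.6919.
T_8 = (Δt/2)·[g(t_0) + 2g(t_1) + ... + 2g(t_{7}) + g(t_8)].
Sum ≈ 226.4313.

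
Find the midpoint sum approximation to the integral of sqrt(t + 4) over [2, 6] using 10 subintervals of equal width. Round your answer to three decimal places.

11.284

Δt = (6 − 2)/10 = 0.4.
Midpoints: 2.2, 2.6, 3, 3.4, 3.8, 4.2, 4.6, 5, 5.4, 5.8.
f(2.2) ≈ 2.490, f(2.6) ≈ 2.569, f(3) ≈ 2.646, f(3.4) ≈ 2.720, f(3.8) ≈ 2.793, f(4.2) ≈ 2.864, f(4.6) ≈ 2.933, f(5) ≈ 3.000, f(5.4) ≈ 3.066, f(5.8) ≈ 3.130.
Sum = Δt · [f(2.2) + f(2.6) + f(3) + ...].
Sum ≈ 11.284.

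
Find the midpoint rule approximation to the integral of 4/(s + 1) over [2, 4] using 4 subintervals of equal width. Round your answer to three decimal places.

2.040

Δs = (4 − 2)/4 = 0.5.
Midpoints: 2.25, 2.75, 3.25, 3.75.
f(2.25) = 16/13, f(2.75) = 16/15, f(3.25) = 16/17, f(3.75) = 16/19.
Sum = Δs · [f(2.25) + f(2.75) + f(3.25) + f(3.75)].
Sum ≈ 2.040.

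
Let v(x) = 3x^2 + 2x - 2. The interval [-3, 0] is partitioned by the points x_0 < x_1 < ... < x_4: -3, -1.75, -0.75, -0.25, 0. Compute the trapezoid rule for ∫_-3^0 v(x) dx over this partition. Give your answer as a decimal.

13.546875

Subinterval widths: 1.25, 1, 0.5, 0.25.
v(-3) = 19, v(-1.75) = 3.6875, v(-0.75) = -1.8125, v(-0.25) = -2.3125, v(0) = -2.
On each subinterval the trapezoid contributes (Δx_i/2)·[v(x_{i-1}) + v(x_i)].
Sum = 13.546875.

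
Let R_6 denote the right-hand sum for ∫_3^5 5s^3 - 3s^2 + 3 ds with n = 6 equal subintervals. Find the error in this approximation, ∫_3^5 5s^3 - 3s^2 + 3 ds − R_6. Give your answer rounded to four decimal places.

-75.7778

Exact integral: ∫_3^5 f(s) ds = 588.
R_6 ≈ 663.777778.
Error ≈ 588 − 663.777778 ≈ -75.7778.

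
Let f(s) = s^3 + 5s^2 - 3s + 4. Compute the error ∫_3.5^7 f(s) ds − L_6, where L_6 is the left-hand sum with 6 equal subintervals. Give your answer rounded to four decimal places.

Exact integral: ∫_3.5^7 f(s) ds ≈ 1021.817708.
L_6 ≈ 887.868779.
Error ≈ 1021.817708 − 887.868779 ≈ 133.9489.

133.9489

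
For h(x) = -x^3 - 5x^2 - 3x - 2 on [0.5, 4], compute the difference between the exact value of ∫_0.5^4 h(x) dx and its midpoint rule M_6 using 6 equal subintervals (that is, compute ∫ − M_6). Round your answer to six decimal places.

Exact integral: ∫_0.5^4 h(x) dx ≈ -201.06770833.
M_6 ≈ -199.90154803.
Error ≈ -201.06770833 − (-199.90154803) ≈ -1.166160.

-1.166160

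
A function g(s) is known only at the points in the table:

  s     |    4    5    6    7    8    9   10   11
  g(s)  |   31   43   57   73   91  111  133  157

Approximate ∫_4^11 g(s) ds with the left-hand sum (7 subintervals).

Δs = 1.
Sum = 1·[31 + 43 + 57 + 73 + 91 + 111 + 133] = 539.

539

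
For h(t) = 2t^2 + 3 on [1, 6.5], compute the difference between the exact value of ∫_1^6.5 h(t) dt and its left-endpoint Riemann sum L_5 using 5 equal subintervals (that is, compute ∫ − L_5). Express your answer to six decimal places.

Exact integral: ∫_1^6.5 h(t) dt ≈ 198.91666667.
L_5 = 155.76.
Error ≈ 198.91666667 − 155.76 ≈ 43.156667.

43.156667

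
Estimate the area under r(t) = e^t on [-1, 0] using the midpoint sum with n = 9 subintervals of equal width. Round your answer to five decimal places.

Δt = (0 − (-1))/9 = 1/9.
Midpoints: -17/18, -5/6, -13/18, -11/18, -0.5, -7/18, -5/18, -1/6, -1/18.
r(-17/18) ≈ 0.38890, r(-5/6) ≈ 0.43460, r(-13/18) ≈ 0.48567, r(-11/18) ≈ 0.54275, r(-0.5) ≈ 0.60653, r(-7/18) ≈ 0.67781, r(-5/18) ≈ 0.75747, r(-1/6) ≈ 0.84648, r(-1/18) ≈ 0.94596.
Sum = Δt · [r(-17/18) + r(-5/6) + r(-13/18) + ...].
Sum ≈ 0.63180.

0.63180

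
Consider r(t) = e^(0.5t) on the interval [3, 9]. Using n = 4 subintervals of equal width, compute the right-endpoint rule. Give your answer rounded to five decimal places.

243.16723

Δt = (9 − 3)/4 = 1.5.
Right endpoints: 4.5, 6, 7.5, 9.
r(4.5) ≈ 9.48774, r(6) ≈ 20.08554, r(7.5) ≈ 42.52108, r(9) ≈ 90.01713.
Sum = Δt · [r(4.5) + r(6) + r(7.5) + r(9)].
Sum ≈ 243.16723.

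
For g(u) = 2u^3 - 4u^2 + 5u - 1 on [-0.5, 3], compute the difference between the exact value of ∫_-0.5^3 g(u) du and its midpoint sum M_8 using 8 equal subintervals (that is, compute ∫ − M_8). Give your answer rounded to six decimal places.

Exact integral: ∫_-0.5^3 g(u) du ≈ 22.67708333.
M_8 ≈ 22.48168945.
Error ≈ 22.67708333 − 22.48168945 ≈ 0.195394.

0.195394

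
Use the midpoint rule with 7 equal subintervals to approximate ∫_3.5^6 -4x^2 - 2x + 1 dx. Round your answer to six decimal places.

Δx = (6 − 3.5)/7 = 5/14.
Midpoints: 103/28, 113/28, 123/28, 4.75, 143/28, 153/28, 163/28.
f(103/28) = -11855/196, f(113/28) = -14155/196, f(123/28) = -16655/196, f(4.75) = -98.75, f(143/28) = -22255/196, f(153/28) = -25355/196, f(163/28) = -28655/196.
Sum = Δx · [f(103/28) + f(113/28) + f(123/28) + ...].
Sum ≈ -251.977041.

-251.977041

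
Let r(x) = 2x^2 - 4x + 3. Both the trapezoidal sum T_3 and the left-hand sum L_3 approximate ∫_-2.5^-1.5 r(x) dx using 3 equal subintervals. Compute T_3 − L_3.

-2

T_3 ≈ 19.203704.
L_3 ≈ 21.203704.
T_3 − L_3 = -2.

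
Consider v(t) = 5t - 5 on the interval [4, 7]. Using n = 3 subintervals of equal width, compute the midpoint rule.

67.5

Δt = (7 − 4)/3 = 1.
Midpoints: 4.5, 5.5, 6.5.
v(4.5) = 17.5, v(5.5) = 22.5, v(6.5) = 27.5.
Sum = Δt · [v(4.5) + v(5.5) + v(6.5)].
Sum = 67.5.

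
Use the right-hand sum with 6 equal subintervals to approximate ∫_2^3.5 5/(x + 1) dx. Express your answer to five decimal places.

Δx = (3.5 − 2)/6 = 0.25.
Right endpoints: 2.25, 2.5, 2.75, 3, 3.25, 3.5.
f(2.25) = 20/13, f(2.5) = 10/7, f(2.75) = 4/3, f(3) = 1.25, f(3.25) = 20/17, f(3.5) = 10/9.
Sum = Δx · [f(2.25) + f(2.5) + f(2.75) + ...].
Sum ≈ 1.95949.

1.95949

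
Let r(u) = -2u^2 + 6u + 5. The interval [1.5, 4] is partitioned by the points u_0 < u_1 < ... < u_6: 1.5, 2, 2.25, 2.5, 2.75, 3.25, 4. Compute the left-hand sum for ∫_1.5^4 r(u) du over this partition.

16.6875

Subinterval widths: 0.5, 0.25, 0.25, 0.25, 0.5, 0.75.
Left endpoints: 1.5, 2, 2.25, 2.5, 2.75, 3.25.
r(1.5) = 9.5, r(2) = 9, r(2.25) = 8.375, r(2.5) = 7.5, r(2.75) = 6.375, r(3.25) = 3.375.
Sum = Σ Δu_i · r(u_i).
Sum = 16.6875.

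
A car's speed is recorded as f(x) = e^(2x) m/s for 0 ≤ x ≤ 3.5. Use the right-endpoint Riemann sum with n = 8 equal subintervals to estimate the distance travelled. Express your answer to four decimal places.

822.0001

Δx = (3.5 − 0)/8 = 0.4375.
Right endpoints: 0.4375, 0.875, 1.3125, 1.75, 2.1875, 2.625, 3.0625, 3.5.
f(0.4375) ≈ 2.3989, f(0.875) ≈ 5.7546, f(1.3125) ≈ 13.8046, f(1.75) ≈ 33.1155, f(2.1875) ≈ 79.4398, f(2.625) ≈ 190.5663, f(3.0625) ≈ 457.1447, f(3.5) ≈ 1096.6332.
Sum = Δx · [f(0.4375) + f(0.875) + f(1.3125) + ...].
Sum ≈ 822.0001.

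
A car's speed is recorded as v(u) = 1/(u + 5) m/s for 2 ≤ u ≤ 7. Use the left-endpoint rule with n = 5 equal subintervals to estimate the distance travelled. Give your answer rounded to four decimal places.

Δu = (7 − 2)/5 = 1.
Left endpoints: 2, 3, 4, 5, 6.
v(2) = 1/7, v(3) = 0.125, v(4) = 1/9, v(5) = 0.1, v(6) = 1/11.
Sum = Δu · [v(2) + v(3) + v(4) + v(5) + v(6)].
Sum ≈ 0.5699.

0.5699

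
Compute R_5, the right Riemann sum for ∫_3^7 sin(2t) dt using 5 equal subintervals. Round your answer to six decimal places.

0.827901

Δt = (7 − 3)/5 = 0.8.
Right endpoints: 3.8, 4.6, 5.4, 6.2, 7.
f(3.8) ≈ 0.967920, f(4.6) ≈ 0.222890, f(5.4) ≈ -0.980936, f(6.2) ≈ -0.165604, f(7) ≈ 0.990607.
Sum = Δt · [f(3.8) + f(4.6) + f(5.4) + f(6.2) + f(7)].
Sum ≈ 0.827901.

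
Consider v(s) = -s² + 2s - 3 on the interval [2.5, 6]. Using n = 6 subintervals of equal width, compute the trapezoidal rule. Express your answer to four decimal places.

Δs = (6 − 2.5)/6 = 7/12.
v(2.5) = -4.25, v(37/12) = -913/144, v(11/3) = -82/9, v(4.25) = -12.5625, v(29/6) = -601/36, v(65/12) = -3097/144, v(6) = -27.
T_6 = (Δs/2)·[v(s_0) + 2v(s_1) + ... + 2v(s_{5}) + v(s_6)].
Sum ≈ -47.7402.

-47.7402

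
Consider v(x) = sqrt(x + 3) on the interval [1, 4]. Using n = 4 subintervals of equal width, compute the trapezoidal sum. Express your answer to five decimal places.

Δx = (4 − 1)/4 = 0.75.
v(1) ≈ 2.00000, v(1.75) ≈ 2.17945, v(2.5) ≈ 2.34521, v(3.25) ≈ 2.50000, v(4) ≈ 2.64575.
T_4 = (Δx/2)·[v(x_0) + 2v(x_1) + 2v(x_2) + 2v(x_3) + v(x_4)].
Sum ≈ 7.01065.

7.01065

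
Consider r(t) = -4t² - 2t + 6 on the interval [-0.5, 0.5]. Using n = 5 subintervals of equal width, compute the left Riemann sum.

Δt = (0.5 − (-0.5))/5 = 0.2.
Left endpoints: -0.5, -0.3, -0.1, 0.1, 0.3.
r(-0.5) = 6, r(-0.3) = 6.24, r(-0.1) = 6.16, r(0.1) = 5.76, r(0.3) = 5.04.
Sum = Δt · [r(-0.5) + r(-0.3) + r(-0.1) + r(0.1) + r(0.3)].
Sum = 5.84.

5.84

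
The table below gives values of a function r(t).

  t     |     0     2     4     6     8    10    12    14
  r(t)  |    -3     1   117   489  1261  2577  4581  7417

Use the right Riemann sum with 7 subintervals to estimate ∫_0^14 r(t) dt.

32886

Δt = 2.
Sum = 2·[1 + 117 + 489 + 1261 + 2577 + 4581 + 7417] = 32886.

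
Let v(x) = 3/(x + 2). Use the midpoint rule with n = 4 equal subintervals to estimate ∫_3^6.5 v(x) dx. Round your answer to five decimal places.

1.58940

Δx = (6.5 − 3)/4 = 0.875.
Midpoints: 3.4375, 4.3125, 5.1875, 6.0625.
v(3.4375) = 16/29, v(4.3125) = 48/101, v(5.1875) = 48/115, v(6.0625) = 16/43.
Sum = Δx · [v(3.4375) + v(4.3125) + v(5.1875) + v(6.0625)].
Sum ≈ 1.58940.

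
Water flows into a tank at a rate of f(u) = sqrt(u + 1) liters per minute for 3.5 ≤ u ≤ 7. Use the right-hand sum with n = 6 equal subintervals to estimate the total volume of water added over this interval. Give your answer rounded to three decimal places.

Δu = (7 − 3.5)/6 = 7/12.
Right endpoints: 49/12, 14/3, 5.25, 35/6, 77/12, 7.
f(49/12) ≈ 2.255, f(14/3) ≈ 2.380, f(5.25) ≈ 2.500, f(35/6) ≈ 2.614, f(77/12) ≈ 2.723, f(7) ≈ 2.828.
Sum = Δu · [f(49/12) + f(14/3) + f(5.25) + ...].
Sum ≈ 8.926.

8.926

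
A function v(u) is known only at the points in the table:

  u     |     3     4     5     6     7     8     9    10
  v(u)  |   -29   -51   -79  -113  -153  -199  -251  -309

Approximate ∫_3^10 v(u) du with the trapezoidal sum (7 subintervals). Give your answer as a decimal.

-1015

Δu = 1.
T_7 = (1/2)·[(-29) + 2·(-51) + 2·(-79) + 2·(-113) + 2·(-153) + 2·(-199) + 2·(-251) + (-309)] = -1015.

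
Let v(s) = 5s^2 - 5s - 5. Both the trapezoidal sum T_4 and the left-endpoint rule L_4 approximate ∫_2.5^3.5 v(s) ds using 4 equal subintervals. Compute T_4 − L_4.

T_4 = 25.46875.
L_4 = 22.34375.
T_4 − L_4 = 3.125.

3.125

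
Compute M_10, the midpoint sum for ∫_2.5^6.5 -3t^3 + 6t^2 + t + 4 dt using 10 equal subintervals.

Δt = (6.5 − 2.5)/10 = 0.4.
Midpoints: 2.7, 3.1, 3.5, 3.9, 4.3, 4.7, 5.1, 5.5, 5.9, 6.3.
f(2.7) = -8.609, f(3.1) = -24.613, f(3.5) = -47.625, f(3.9) = -78.797, f(4.3) = -119.281, f(4.7) = -170.229, f(5.1) = -232.793, f(5.5) = -308.125, f(5.9) = -397.377, f(6.3) = -501.701.
Sum = Δt · [f(2.7) + f(3.1) + f(3.5) + ...].
Sum = -755.66.

-755.66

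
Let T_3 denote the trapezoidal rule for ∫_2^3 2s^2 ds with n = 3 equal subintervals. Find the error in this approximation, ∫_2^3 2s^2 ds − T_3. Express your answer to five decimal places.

-0.03704

Exact integral: ∫_2^3 f(s) ds ≈ 12.6666667.
T_3 ≈ 12.7037037.
Error ≈ 12.6666667 − 12.7037037 ≈ -0.03704.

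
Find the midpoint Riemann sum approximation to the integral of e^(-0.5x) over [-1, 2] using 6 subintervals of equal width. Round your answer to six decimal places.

2.555025

Δx = (2 − (-1))/6 = 0.5.
Midpoints: -0.75, -0.25, 0.25, 0.75, 1.25, 1.75.
f(-0.75) ≈ 1.454991, f(-0.25) ≈ 1.133148, f(0.25) ≈ 0.882497, f(0.75) ≈ 0.687289, f(1.25) ≈ 0.535261, f(1.75) ≈ 0.416862.
Sum = Δx · [f(-0.75) + f(-0.25) + f(0.25) + ...].
Sum ≈ 2.555025.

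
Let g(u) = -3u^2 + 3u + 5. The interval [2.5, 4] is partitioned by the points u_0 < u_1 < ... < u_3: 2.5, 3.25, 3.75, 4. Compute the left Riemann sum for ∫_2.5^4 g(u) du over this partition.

Subinterval widths: 0.75, 0.5, 0.25.
Left endpoints: 2.5, 3.25, 3.75.
g(2.5) = -6.25, g(3.25) = -16.9375, g(3.75) = -25.9375.
Sum = Σ Δu_i · g(u_i).
Sum = -19.640625.

-19.640625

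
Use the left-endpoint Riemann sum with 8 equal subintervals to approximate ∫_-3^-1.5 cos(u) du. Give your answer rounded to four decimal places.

Δu = (-1.5 − (-3))/8 = 0.1875.
Left endpoints: -3, -2.8125, -2.625, -2.4375, -2.25, -2.0625, -1.875, -1.6875.
f(-3) ≈ -0.9900, f(-2.8125) ≈ -0.9463, f(-2.625) ≈ -0.8695, f(-2.4375) ≈ -0.7622, f(-2.25) ≈ -0.6282, f(-2.0625) ≈ -0.4721, f(-1.875) ≈ -0.2995, f(-1.6875) ≈ -0.1164.
Sum = Δu · [f(-3) + f(-2.8125) + f(-2.625) + ...].
Sum ≈ -0.9533.

-0.9533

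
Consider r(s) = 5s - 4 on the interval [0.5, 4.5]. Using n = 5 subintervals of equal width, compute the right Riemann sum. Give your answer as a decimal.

42

Δs = (4.5 − 0.5)/5 = 0.8.
Right endpoints: 1.3, 2.1, 2.9, 3.7, 4.5.
r(1.3) = 2.5, r(2.1) = 6.5, r(2.9) = 10.5, r(3.7) = 14.5, r(4.5) = 18.5.
Sum = Δs · [r(1.3) + r(2.1) + r(2.9) + r(3.7) + r(4.5)].
Sum = 42.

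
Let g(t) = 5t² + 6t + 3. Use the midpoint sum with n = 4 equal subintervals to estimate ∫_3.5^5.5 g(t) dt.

Δt = (5.5 − 3.5)/4 = 0.5.
Midpoints: 3.75, 4.25, 4.75, 5.25.
g(3.75) = 95.8125, g(4.25) = 118.8125, g(4.75) = 144.3125, g(5.25) = 172.3125.
Sum = Δt · [g(3.75) + g(4.25) + g(4.75) + g(5.25)].
Sum = 265.625.

265.625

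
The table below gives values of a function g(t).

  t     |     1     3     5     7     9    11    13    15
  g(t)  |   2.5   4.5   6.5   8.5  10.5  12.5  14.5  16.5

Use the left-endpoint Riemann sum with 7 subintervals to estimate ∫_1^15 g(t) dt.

119

Δt = 2.
Sum = 2·[2.5 + 4.5 + 6.5 + 8.5 + 10.5 + 12.5 + 14.5] = 119.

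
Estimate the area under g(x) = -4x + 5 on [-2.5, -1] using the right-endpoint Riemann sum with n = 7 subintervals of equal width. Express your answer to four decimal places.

17.3571

Δx = (-1 − (-2.5))/7 = 3/14.
Right endpoints: -16/7, -29/14, -13/7, -23/14, -10/7, -17/14, -1.
g(-16/7) = 99/7, g(-29/14) = 93/7, g(-13/7) = 87/7, g(-23/14) = 81/7, g(-10/7) = 75/7, g(-17/14) = 69/7, g(-1) = 9.
Sum = Δx · [g(-16/7) + g(-29/14) + g(-13/7) + ...].
Sum ≈ 17.3571.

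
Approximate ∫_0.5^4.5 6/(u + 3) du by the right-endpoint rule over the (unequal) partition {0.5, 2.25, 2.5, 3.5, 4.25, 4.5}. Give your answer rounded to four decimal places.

4.0165

Subinterval widths: 1.75, 0.25, 1, 0.75, 0.25.
Right endpoints: 2.25, 2.5, 3.5, 4.25, 4.5.
f(2.25) = 8/7, f(2.5) = 12/11, f(3.5) = 12/13, f(4.25) = 24/29, f(4.5) = 0.8.
Sum = Σ Δu_i · f(u_i).
Sum ≈ 4.0165.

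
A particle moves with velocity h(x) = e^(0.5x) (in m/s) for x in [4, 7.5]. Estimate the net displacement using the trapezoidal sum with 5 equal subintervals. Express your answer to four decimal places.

Δx = (7.5 − 4)/5 = 0.7.
h(4) ≈ 7.3891, h(4.7) ≈ 10.4856, h(5.4) ≈ 14.8797, h(6.1) ≈ 21.1153, h(6.8) ≈ 29.9641, h(7.5) ≈ 42.5211.
T_5 = (Δx/2)·[h(x_0) + 2h(x_1) + ... + 2h(x_{4}) + h(x_5)].
Sum ≈ 70.9799.

70.9799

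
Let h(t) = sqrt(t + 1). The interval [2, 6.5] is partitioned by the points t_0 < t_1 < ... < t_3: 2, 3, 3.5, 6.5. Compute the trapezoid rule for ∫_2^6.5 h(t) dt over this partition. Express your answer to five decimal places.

Subinterval widths: 1, 0.5, 3.
h(2) ≈ 1.73205, h(3) ≈ 2.00000, h(3.5) ≈ 2.12132, h(6.5) ≈ 2.73861.
On each subinterval the trapezoid contributes (Δt_i/2)·[h(t_{i-1}) + h(t_i)].
Sum ≈ 10.18626.

10.18626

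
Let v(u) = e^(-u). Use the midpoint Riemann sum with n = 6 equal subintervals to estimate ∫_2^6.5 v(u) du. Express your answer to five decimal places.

0.13075

Δu = (6.5 − 2)/6 = 0.75.
Midpoints: 2.375, 3.125, 3.875, 4.625, 5.375, 6.125.
v(2.375) ≈ 0.09301, v(3.125) ≈ 0.04394, v(3.875) ≈ 0.02075, v(4.625) ≈ 0.00980, v(5.375) ≈ 0.00463, v(6.125) ≈ 0.00219.
Sum = Δu · [v(2.375) + v(3.125) + v(3.875) + ...].
Sum ≈ 0.13075.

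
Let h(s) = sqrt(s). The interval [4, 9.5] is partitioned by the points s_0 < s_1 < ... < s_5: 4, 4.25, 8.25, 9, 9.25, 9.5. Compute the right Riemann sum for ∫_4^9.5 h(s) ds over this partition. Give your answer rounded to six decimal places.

Subinterval widths: 0.25, 4, 0.75, 0.25, 0.25.
Right endpoints: 4.25, 8.25, 9, 9.25, 9.5.
h(4.25) ≈ 2.061553, h(8.25) ≈ 2.872281, h(9) ≈ 3.000000, h(9.25) ≈ 3.041381, h(9.5) ≈ 3.082207.
Sum = Σ Δs_i · h(s_i).
Sum ≈ 15.785411.

15.785411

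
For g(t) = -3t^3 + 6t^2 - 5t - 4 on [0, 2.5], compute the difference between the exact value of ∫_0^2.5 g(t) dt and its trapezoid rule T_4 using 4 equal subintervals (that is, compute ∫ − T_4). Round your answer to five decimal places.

Exact integral: ∫_0^2.5 g(t) dt = -23.671875.
T_4 ≈ -24.5263672.
Error ≈ -23.671875 − (-24.5263672) ≈ 0.85449.

0.85449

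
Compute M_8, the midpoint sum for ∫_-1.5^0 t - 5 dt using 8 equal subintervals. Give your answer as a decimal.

-8.625

Δt = (0 − (-1.5))/8 = 0.1875.
Midpoints: -1.40625, -1.21875, -1.03125, -0.84375, -0.65625, -0.46875, -0.28125, -0.09375.
f(-1.40625) = -6.40625, f(-1.21875) = -6.21875, f(-1.03125) = -6.03125, f(-0.84375) = -5.84375, f(-0.65625) = -5.65625, f(-0.46875) = -5.46875, f(-0.28125) = -5.28125, f(-0.09375) = -5.09375.
Sum = Δt · [f(-1.40625) + f(-1.21875) + f(-1.03125) + ...].
Sum = -8.625.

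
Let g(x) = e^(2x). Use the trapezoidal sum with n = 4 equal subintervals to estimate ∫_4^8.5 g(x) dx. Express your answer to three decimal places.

16786687.470

Δx = (8.5 − 4)/4 = 1.125.
g(4) ≈ 2980.958, g(5.125) ≈ 28282.542, g(6.25) ≈ 268337.287, g(7.375) ≈ 2545913.290, g(8.5) ≈ 24154952.754.
T_4 = (Δx/2)·[g(x_0) + 2g(x_1) + 2g(x_2) + 2g(x_3) + g(x_4)].
Sum ≈ 16786687.470.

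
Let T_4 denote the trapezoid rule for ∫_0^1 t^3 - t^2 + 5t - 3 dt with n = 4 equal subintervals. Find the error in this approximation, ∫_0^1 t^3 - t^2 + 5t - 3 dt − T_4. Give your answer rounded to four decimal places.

-0.0052

Exact integral: ∫_0^1 f(t) dt ≈ -0.583333.
T_4 = -0.578125.
Error ≈ -0.583333 − (-0.578125) ≈ -0.0052.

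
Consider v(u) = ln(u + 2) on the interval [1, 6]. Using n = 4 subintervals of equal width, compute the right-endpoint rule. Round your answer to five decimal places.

Δu = (6 − 1)/4 = 1.25.
Right endpoints: 2.25, 3.5, 4.75, 6.
v(2.25) ≈ 1.44692, v(3.5) ≈ 1.70475, v(4.75) ≈ 1.90954, v(6) ≈ 2.07944.
Sum = Δu · [v(2.25) + v(3.5) + v(4.75) + v(6)].
Sum ≈ 8.92581.

8.92581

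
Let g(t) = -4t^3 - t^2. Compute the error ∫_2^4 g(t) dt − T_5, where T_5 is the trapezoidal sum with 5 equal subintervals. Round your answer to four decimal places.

1.9733

Exact integral: ∫_2^4 g(t) dt ≈ -258.666667.
T_5 = -260.64.
Error ≈ -258.666667 − (-260.64) ≈ 1.9733.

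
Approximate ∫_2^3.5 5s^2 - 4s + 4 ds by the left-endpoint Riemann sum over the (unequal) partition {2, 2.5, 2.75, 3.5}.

Subinterval widths: 0.5, 0.25, 0.75.
Left endpoints: 2, 2.5, 2.75.
f(2) = 16, f(2.5) = 25.25, f(2.75) = 30.8125.
Sum = Σ Δs_i · f(s_i).
Sum = 37.421875.

37.421875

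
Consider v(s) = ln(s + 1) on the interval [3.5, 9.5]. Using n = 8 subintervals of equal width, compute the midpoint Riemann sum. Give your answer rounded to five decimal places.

11.92406

Δs = (9.5 − 3.5)/8 = 0.75.
Midpoints: 3.875, 4.625, 5.375, 6.125, 6.875, 7.625, 8.375, 9.125.
v(3.875) ≈ 1.58412, v(4.625) ≈ 1.72722, v(5.375) ≈ 1.85238, v(6.125) ≈ 1.96361, v(6.875) ≈ 2.06369, v(7.625) ≈ 2.15466, v(8.375) ≈ 2.23805, v(9.125) ≈ 2.31501.
Sum = Δs · [v(3.875) + v(4.625) + v(5.375) + ...].
Sum ≈ 11.92406.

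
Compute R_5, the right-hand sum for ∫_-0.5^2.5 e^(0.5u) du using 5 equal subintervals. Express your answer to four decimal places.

6.2772

Δu = (2.5 − (-0.5))/5 = 0.6.
Right endpoints: 0.1, 0.7, 1.3, 1.9, 2.5.
f(0.1) ≈ 1.0513, f(0.7) ≈ 1.4191, f(1.3) ≈ 1.9155, f(1.9) ≈ 2.5857, f(2.5) ≈ 3.4903.
Sum = Δu · [f(0.1) + f(0.7) + f(1.3) + f(1.9) + f(2.5)].
Sum ≈ 6.2772.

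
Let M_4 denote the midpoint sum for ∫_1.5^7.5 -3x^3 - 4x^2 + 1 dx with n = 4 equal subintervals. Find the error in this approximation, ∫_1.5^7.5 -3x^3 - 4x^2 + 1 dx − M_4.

-50.0625

Exact integral: ∫_1.5^7.5 f(x) dx = -2921.25.
M_4 = -2871.1875.
Error = -2921.25 − (-2871.1875) = -50.0625.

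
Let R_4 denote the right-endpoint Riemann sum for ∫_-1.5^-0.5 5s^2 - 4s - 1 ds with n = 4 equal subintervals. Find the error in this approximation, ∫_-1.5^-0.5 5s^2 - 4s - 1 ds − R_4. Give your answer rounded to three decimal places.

1.698

Exact integral: ∫_-1.5^-0.5 f(s) ds ≈ 8.41667.
R_4 = 6.71875.
Error ≈ 8.41667 − 6.71875 ≈ 1.698.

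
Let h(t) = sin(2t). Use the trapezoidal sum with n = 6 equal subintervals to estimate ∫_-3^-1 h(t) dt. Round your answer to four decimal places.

Δt = (-1 − (-3))/6 = 1/3.
h(-3) ≈ 0.2794, h(-8/3) ≈ 0.8133, h(-7/3) ≈ 0.9990, h(-2) ≈ 0.7568, h(-5/3) ≈ 0.1906, h(-4/3) ≈ -0.4573, h(-1) ≈ -0.9093.
T_6 = (Δt/2)·[h(t_0) + 2h(t_1) + ... + 2h(t_{5}) + h(t_6)].
Sum ≈ 0.6625.

0.6625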